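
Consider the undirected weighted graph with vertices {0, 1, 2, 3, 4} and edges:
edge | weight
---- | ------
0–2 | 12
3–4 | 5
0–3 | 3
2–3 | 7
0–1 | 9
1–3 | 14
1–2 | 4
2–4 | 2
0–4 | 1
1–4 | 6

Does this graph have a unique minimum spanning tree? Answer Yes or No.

Yes

Kruskal: consider edges lightest-first.
0–4 (1): add — endpoints in different components.
2–4 (2): add — endpoints in different components.
0–3 (3): add — endpoints in different components.
1–2 (4): add — endpoints in different components.
Every non-tree edge has weight strictly greater than the heaviest edge on the tree path between its endpoints, so the MST is unique.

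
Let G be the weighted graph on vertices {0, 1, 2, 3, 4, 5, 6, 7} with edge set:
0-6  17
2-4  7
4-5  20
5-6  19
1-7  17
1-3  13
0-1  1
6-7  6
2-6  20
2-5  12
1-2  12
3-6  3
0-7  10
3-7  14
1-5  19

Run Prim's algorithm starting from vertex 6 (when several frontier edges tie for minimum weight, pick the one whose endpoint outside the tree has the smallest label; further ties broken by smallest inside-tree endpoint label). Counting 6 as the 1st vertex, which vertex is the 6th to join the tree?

Prim's algorithm from 6:
Step 1: cheapest edge leaving the tree is 3-6 (3); add 3.
Step 2: cheapest edge leaving the tree is 6-7 (6); add 7.
Step 3: cheapest edge leaving the tree is 0-7 (10); add 0.
Step 4: cheapest edge leaving the tree is 0-1 (1); add 1.
Step 5: cheapest edge leaving the tree is 1-2 (12); add 2.
Step 6: cheapest edge leaving the tree is 2-4 (7); add 4.
Step 7: cheapest edge leaving the tree is 2-5 (12); add 5.
Vertex order: 6, 3, 7, 0, 1, 2, 4, 5. The 6th vertex is 2.

2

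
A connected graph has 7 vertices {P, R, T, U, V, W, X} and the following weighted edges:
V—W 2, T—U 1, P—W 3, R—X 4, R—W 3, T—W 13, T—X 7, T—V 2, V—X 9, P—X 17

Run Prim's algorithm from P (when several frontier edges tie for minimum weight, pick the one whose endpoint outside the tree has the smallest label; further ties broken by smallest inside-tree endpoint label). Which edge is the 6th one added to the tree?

R-X

Prim, starting at P.
Step 1: cheapest edge leaving the tree is P—W (3); add W.
Step 2: cheapest edge leaving the tree is V—W (2); add V.
Step 3: cheapest edge leaving the tree is T—V (2); add T.
Step 4: cheapest edge leaving the tree is T—U (1); add U.
Step 5: cheapest edge leaving the tree is R—W (3); add R.
Step 6: cheapest edge leaving the tree is R—X (4); add X.
The 6th edge added is R—X.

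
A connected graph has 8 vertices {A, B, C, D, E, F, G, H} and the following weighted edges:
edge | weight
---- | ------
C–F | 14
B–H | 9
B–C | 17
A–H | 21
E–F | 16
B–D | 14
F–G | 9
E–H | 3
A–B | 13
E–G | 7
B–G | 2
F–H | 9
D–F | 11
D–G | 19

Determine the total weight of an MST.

59

Grow the tree from A using Prim:
Step 1: frontier [A–B 13, A–H 21] → take A–B (13); add B.
Step 2: frontier [A–H 21, B–G 2, B–H 9, B–D 14, B–C 17] → take B–G (2); add G.
Step 3: frontier [A–H 21, B–H 9, B–D 14, B–C 17, E–G 7, F–G 9, D–G 19] → take E–G (7); add E.
Step 4: frontier [A–H 21, B–H 9, B–D 14, B–C 17, E–H 3, E–F 16, F–G 9, D–G 19] → take E–H (3); add H.
Step 5: frontier [B–D 14, B–C 17, E–F 16, F–G 9, D–G 19, F–H 9] → take F–G (9); add F.
Step 6: frontier [B–D 14, B–C 17, D–F 11, C–F 14, D–G 19] → take D–F (11); add D.
Step 7: frontier [B–C 17, C–F 14] → take C–F (14); add C.
MST edges: A–B, B–G, E–G, E–H, F–G, D–F, C–F; total weight 13+2+7+3+9+11+14 = 59.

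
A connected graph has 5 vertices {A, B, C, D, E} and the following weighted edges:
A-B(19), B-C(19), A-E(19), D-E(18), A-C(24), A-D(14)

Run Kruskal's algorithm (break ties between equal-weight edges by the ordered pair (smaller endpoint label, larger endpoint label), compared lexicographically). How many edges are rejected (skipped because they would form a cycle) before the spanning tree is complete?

Kruskal's algorithm — process edges by increasing weight (ties by edge label):
A-D (14): add. Components now {A,D} {B} {C} {E}
D-E (18): add. Components now {A,D,E} {B} {C}
A-B (19): add. Components now {A,B,D,E} {C}
A-E (19): skip — A and E already connected.
B-C (19): add. Components now {A,B,C,D,E}
Edges rejected before the tree was complete: 1.

1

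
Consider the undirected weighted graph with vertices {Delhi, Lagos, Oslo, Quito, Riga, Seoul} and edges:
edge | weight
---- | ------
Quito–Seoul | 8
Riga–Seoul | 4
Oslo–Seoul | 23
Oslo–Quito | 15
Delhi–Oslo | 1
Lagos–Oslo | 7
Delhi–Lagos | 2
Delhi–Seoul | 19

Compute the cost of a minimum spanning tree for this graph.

30

Kruskal's algorithm — process edges by increasing weight (ties by edge label):
Delhi–Oslo (1): add — endpoints in different components.
Delhi–Lagos (2): add — endpoints in different components.
Riga–Seoul (4): add — endpoints in different components.
Lagos–Oslo (7): skip — Oslo and Lagos already connected.
Quito–Seoul (8): add — endpoints in different components.
Oslo–Quito (15): add — endpoints in different components.
MST edges: Delhi–Oslo, Delhi–Lagos, Riga–Seoul, Quito–Seoul, Oslo–Quito; total weight 1+2+4+8+15 = 30.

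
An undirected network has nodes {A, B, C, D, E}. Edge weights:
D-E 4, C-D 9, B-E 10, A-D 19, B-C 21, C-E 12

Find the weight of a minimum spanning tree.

42

Sort edges by weight, then run Kruskal:
D-E (4): add — endpoints in different components.
C-D (9): add — endpoints in different components.
B-E (10): add — endpoints in different components.
C-E (12): skip — C and E already connected.
A-D (19): add — endpoints in different components.
MST edges: D-E, C-D, B-E, A-D; total weight 4+9+10+19 = 42.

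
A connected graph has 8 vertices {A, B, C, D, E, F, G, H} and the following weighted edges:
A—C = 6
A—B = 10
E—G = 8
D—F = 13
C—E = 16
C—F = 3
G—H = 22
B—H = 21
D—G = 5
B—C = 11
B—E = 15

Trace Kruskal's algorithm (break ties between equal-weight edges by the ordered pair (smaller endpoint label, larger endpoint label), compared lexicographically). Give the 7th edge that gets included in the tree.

B-H

Sort edges by weight, then run Kruskal:
C—F (3): add — endpoints in different components.
D—G (5): add — endpoints in different components.
A—C (6): add — endpoints in different components.
E—G (8): add — endpoints in different components.
A—B (10): add — endpoints in different components.
B—C (11): skip — B and C already connected.
D—F (13): add — endpoints in different components.
B—E (15): skip — B and E already connected.
C—E (16): skip — C and E already connected.
B—H (21): add — endpoints in different components.
The 7th edge added is B—H.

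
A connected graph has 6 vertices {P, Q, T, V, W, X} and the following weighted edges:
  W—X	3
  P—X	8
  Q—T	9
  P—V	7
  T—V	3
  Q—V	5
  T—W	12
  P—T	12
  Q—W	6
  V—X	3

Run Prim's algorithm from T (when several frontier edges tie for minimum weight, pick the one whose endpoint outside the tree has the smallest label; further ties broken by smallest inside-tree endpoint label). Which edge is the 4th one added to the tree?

Q-V

Grow the tree from T using Prim:
Step 1: cheapest edge leaving the tree is T—V (3); add V.
Step 2: cheapest edge leaving the tree is V—X (3); add X.
Step 3: cheapest edge leaving the tree is W—X (3); add W.
Step 4: cheapest edge leaving the tree is Q—V (5); add Q.
Step 5: cheapest edge leaving the tree is P—V (7); add P.
The 4th edge added is Q—V.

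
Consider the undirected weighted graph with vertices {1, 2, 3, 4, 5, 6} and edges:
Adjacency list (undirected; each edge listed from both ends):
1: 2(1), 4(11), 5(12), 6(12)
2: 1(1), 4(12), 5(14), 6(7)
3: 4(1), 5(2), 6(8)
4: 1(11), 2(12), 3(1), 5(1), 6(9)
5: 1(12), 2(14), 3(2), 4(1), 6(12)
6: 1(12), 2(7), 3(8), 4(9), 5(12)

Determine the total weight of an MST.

18

Kruskal: consider edges lightest-first.
1 2 (1): add. Components now {1,2} {3} {4} {5} {6}
3 4 (1): add. Components now {1,2} {3,4} {5} {6}
4 5 (1): add. Components now {1,2} {3,4,5} {6}
3 5 (2): skip — 3 and 5 already connected.
2 6 (7): add. Components now {1,2,6} {3,4,5}
3 6 (8): add. Components now {1,2,3,4,5,6}
MST edges: 1 2, 3 4, 4 5, 2 6, 3 6; total weight 1+1+1+7+8 = 18.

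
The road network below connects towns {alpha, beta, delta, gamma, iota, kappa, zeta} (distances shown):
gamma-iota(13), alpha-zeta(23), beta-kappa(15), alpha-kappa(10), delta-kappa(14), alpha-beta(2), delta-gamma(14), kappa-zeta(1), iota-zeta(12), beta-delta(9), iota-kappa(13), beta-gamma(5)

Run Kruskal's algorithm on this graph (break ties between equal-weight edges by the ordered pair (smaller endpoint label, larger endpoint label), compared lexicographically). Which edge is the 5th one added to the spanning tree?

alpha-kappa

Kruskal: consider edges lightest-first.
kappa-zeta (1): add — endpoints in different components.
alpha-beta (2): add — endpoints in different components.
beta-gamma (5): add — endpoints in different components.
beta-delta (9): add — endpoints in different components.
alpha-kappa (10): add — endpoints in different components.
iota-zeta (12): add — endpoints in different components.
The 5th edge added is alpha-kappa.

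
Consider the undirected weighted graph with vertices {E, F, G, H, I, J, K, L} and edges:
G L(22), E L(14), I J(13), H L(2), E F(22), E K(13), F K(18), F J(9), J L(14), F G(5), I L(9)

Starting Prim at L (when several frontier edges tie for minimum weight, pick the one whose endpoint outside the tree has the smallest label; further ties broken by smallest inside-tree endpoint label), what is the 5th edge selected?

F-G

Prim's algorithm from L:
Step 1: frontier [H L 2, I L 9, E L 14, J L 14, G L 22] → take H L (2); add H.
Step 2: frontier [I L 9, E L 14, J L 14, G L 22] → take I L (9); add I.
Step 3: frontier [I J 13, E L 14, J L 14, G L 22] → take I J (13); add J.
Step 4: frontier [F J 9, E L 14, G L 22] → take F J (9); add F.
Step 5: frontier [F G 5, F K 18, E F 22, E L 14, G L 22] → take F G (5); add G.
Step 6: frontier [F K 18, E F 22, E L 14] → take E L (14); add E.
Step 7: frontier [E K 13, F K 18] → take E K (13); add K.
The 5th edge added is F G.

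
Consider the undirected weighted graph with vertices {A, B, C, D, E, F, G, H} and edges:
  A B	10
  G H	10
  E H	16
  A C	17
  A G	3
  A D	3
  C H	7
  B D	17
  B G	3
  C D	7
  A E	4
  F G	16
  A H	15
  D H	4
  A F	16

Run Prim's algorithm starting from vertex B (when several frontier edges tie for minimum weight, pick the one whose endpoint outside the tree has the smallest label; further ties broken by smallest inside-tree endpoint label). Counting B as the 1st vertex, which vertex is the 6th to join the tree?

H

Prim's algorithm from B:
Step 1: cheapest edge leaving the tree is B G (3); add G.
Step 2: cheapest edge leaving the tree is A G (3); add A.
Step 3: cheapest edge leaving the tree is A D (3); add D.
Step 4: cheapest edge leaving the tree is A E (4); add E.
Step 5: cheapest edge leaving the tree is D H (4); add H.
Step 6: cheapest edge leaving the tree is C D (7); add C.
Step 7: cheapest edge leaving the tree is A F (16); add F.
Vertex order: B, G, A, D, E, H, C, F. The 6th vertex is H.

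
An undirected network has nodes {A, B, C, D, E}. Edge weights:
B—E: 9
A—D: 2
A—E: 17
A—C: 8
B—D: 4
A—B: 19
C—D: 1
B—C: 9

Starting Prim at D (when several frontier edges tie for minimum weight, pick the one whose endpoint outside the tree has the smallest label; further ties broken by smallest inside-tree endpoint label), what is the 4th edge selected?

Prim, starting at D.
Step 1: frontier [C—D 1, A—D 2, B—D 4] → take C—D (1); add C.
Step 2: frontier [A—C 8, B—C 9, A—D 2, B—D 4] → take A—D (2); add A.
Step 3: frontier [A—E 17, A—B 19, B—C 9, B—D 4] → take B—D (4); add B.
Step 4: frontier [A—E 17, B—E 9] → take B—E (9); add E.
The 4th edge added is B—E.

B-E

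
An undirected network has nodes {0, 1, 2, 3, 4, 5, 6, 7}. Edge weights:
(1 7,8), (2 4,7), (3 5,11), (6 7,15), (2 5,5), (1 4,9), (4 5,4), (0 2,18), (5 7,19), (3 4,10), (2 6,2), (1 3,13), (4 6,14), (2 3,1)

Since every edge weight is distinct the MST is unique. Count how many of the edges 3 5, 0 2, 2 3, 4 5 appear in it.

3

Sort edges by weight, then run Kruskal:
2 3 (1): add — endpoints in different components.
2 6 (2): add — endpoints in different components.
4 5 (4): add — endpoints in different components.
2 5 (5): add — endpoints in different components.
2 4 (7): skip — 2 and 4 already connected.
1 7 (8): add — endpoints in different components.
1 4 (9): add — endpoints in different components.
3 4 (10): skip — 3 and 4 already connected.
3 5 (11): skip — 3 and 5 already connected.
1 3 (13): skip — 1 and 3 already connected.
4 6 (14): skip — 4 and 6 already connected.
6 7 (15): skip — 6 and 7 already connected.
0 2 (18): add — endpoints in different components.
MST edge set: {2 3, 2 6, 4 5, 2 5, 1 7, 1 4, 0 2}.
Of the listed edges, {0 2, 2 3, 4 5} are in the MST → 3.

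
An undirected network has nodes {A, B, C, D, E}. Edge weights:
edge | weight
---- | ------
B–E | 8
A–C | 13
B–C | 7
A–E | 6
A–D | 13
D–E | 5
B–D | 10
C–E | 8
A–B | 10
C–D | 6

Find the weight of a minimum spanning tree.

Prim's algorithm from C:
Step 1: cheapest edge leaving the tree is C–D (6); add D.
Step 2: cheapest edge leaving the tree is D–E (5); add E.
Step 3: cheapest edge leaving the tree is A–E (6); add A.
Step 4: cheapest edge leaving the tree is B–C (7); add B.
MST edges: C–D, D–E, A–E, B–C; total weight 6+5+6+7 = 24.

24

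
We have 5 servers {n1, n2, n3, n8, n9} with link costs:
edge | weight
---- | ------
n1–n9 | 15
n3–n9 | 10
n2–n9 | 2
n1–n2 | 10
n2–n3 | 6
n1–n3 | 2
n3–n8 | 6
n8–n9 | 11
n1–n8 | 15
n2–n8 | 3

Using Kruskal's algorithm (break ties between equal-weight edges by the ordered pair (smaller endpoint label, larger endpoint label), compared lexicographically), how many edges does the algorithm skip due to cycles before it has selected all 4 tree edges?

Sort edges by weight, then run Kruskal:
n1–n3 (2): add. Components now {n9} {n1,n3} {n8} {n2}
n2–n9 (2): add. Components now {n2,n9} {n1,n3} {n8}
n2–n8 (3): add. Components now {n2,n8,n9} {n1,n3}
n2–n3 (6): add. Components now {n1,n2,n3,n8,n9}
Edges rejected before the tree was complete: 0.

0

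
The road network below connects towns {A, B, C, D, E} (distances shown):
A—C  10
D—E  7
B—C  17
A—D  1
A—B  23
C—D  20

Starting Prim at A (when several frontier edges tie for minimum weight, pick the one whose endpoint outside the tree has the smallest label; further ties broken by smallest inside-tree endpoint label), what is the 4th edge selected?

B-C

Prim, starting at A.
Step 1: cheapest edge leaving the tree is A—D (1); add D.
Step 2: cheapest edge leaving the tree is D—E (7); add E.
Step 3: cheapest edge leaving the tree is A—C (10); add C.
Step 4: cheapest edge leaving the tree is B—C (17); add B.
The 4th edge added is B—C.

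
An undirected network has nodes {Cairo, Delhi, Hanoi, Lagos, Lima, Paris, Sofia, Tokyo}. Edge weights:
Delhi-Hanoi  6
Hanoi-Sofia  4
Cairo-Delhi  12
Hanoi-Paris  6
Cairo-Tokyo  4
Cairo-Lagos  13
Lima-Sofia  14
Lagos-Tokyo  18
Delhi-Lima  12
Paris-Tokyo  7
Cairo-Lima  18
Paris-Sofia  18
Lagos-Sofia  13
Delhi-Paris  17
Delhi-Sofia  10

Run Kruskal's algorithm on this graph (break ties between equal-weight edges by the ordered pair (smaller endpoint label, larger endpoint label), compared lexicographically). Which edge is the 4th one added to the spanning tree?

Sort edges by weight, then run Kruskal:
Cairo-Tokyo (4): add — endpoints in different components.
Hanoi-Sofia (4): add — endpoints in different components.
Delhi-Hanoi (6): add — endpoints in different components.
Hanoi-Paris (6): add — endpoints in different components.
Paris-Tokyo (7): add — endpoints in different components.
Delhi-Sofia (10): skip — Delhi and Sofia already connected.
Cairo-Delhi (12): skip — Delhi and Cairo already connected.
Delhi-Lima (12): add — endpoints in different components.
Cairo-Lagos (13): add — endpoints in different components.
The 4th edge added is Hanoi-Paris.

Hanoi-Paris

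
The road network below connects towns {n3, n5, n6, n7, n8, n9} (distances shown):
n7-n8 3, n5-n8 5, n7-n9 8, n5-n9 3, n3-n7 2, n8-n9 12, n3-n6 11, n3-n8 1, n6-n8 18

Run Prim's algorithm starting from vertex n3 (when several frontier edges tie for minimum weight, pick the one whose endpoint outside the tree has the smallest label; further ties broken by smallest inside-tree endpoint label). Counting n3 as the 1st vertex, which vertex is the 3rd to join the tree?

n7

Prim, starting at n3.
Step 1: cheapest edge leaving the tree is n3-n8 (1); add n8.
Step 2: cheapest edge leaving the tree is n3-n7 (2); add n7.
Step 3: cheapest edge leaving the tree is n5-n8 (5); add n5.
Step 4: cheapest edge leaving the tree is n5-n9 (3); add n9.
Step 5: cheapest edge leaving the tree is n3-n6 (11); add n6.
Vertex order: n3, n8, n7, n5, n9, n6. The 3rd vertex is n7.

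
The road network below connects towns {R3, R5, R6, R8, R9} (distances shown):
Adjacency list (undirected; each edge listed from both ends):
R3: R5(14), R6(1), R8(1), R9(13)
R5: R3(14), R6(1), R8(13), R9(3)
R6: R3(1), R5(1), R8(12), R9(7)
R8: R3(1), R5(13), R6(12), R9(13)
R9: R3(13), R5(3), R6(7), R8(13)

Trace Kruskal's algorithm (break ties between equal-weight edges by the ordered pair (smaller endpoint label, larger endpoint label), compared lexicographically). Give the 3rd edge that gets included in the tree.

Kruskal's algorithm — process edges by increasing weight (ties by edge label):
R3–R6 (1): add — endpoints in different components.
R3–R8 (1): add — endpoints in different components.
R5–R6 (1): add — endpoints in different components.
R5–R9 (3): add — endpoints in different components.
The 3rd edge added is R5–R6.

R5-R6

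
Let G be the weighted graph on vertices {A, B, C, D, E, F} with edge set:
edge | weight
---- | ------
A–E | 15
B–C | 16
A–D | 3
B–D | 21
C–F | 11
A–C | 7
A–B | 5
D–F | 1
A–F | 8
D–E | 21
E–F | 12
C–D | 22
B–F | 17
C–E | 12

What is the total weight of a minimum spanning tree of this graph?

28

Prim, starting at B.
Step 1: frontier [A–B 5, B–C 16, B–F 17, B–D 21] → take A–B (5); add A.
Step 2: frontier [A–D 3, A–C 7, A–F 8, A–E 15, B–C 16, B–F 17, B–D 21] → take A–D (3); add D.
Step 3: frontier [A–C 7, A–F 8, A–E 15, B–C 16, B–F 17, D–F 1, D–E 21, C–D 22] → take D–F (1); add F.
Step 4: frontier [A–C 7, A–E 15, B–C 16, D–E 21, C–D 22, C–F 11, E–F 12] → take A–C (7); add C.
Step 5: frontier [A–E 15, C–E 12, D–E 21, E–F 12] → take C–E (12); add E.
MST edges: A–B, A–D, D–F, A–C, C–E; total weight 5+3+1+7+12 = 28.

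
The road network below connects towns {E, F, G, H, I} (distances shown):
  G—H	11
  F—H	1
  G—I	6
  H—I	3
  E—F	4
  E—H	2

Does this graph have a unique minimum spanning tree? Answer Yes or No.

Kruskal's algorithm — process edges by increasing weight (ties by edge label):
F—H (1): add — endpoints in different components.
E—H (2): add — endpoints in different components.
H—I (3): add — endpoints in different components.
E—F (4): skip — E and F already connected.
G—I (6): add — endpoints in different components.
Every non-tree edge has weight strictly greater than the heaviest edge on the tree path between its endpoints, so the MST is unique.

Yes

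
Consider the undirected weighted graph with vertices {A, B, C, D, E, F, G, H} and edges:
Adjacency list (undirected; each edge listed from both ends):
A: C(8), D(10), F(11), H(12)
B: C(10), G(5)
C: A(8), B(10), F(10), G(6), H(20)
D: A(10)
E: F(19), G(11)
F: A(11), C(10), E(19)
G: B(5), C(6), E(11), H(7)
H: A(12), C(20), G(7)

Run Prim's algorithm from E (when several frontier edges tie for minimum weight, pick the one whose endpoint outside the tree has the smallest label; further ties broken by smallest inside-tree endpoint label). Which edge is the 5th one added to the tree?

A-C

Prim's algorithm from E:
Step 1: cheapest edge leaving the tree is E G (11); add G.
Step 2: cheapest edge leaving the tree is B G (5); add B.
Step 3: cheapest edge leaving the tree is C G (6); add C.
Step 4: cheapest edge leaving the tree is G H (7); add H.
Step 5: cheapest edge leaving the tree is A C (8); add A.
Step 6: cheapest edge leaving the tree is A D (10); add D.
Step 7: cheapest edge leaving the tree is C F (10); add F.
The 5th edge added is A C.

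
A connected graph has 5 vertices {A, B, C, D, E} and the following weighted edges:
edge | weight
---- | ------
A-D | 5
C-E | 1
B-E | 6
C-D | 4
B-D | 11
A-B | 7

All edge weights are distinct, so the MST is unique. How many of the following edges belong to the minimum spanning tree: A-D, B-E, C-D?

3

Kruskal: consider edges lightest-first.
C-E (1): add — endpoints in different components.
C-D (4): add — endpoints in different components.
A-D (5): add — endpoints in different components.
B-E (6): add — endpoints in different components.
MST edge set: {C-E, C-D, A-D, B-E}.
Of the listed edges, {A-D, B-E, C-D} are in the MST → 3.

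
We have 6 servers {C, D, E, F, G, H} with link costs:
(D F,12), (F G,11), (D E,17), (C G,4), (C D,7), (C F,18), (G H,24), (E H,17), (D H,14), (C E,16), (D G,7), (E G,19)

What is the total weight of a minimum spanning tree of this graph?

Sort edges by weight, then run Kruskal:
C G (4): add. Components now {C,G} {D} {E} {F} {H}
C D (7): add. Components now {C,D,G} {E} {F} {H}
D G (7): skip — D and G already connected.
F G (11): add. Components now {C,D,F,G} {E} {H}
D F (12): skip — D and F already connected.
D H (14): add. Components now {C,D,F,G,H} {E}
C E (16): add. Components now {C,D,E,F,G,H}
MST edges: C G, C D, F G, D H, C E; total weight 4+7+11+14+16 = 52.

52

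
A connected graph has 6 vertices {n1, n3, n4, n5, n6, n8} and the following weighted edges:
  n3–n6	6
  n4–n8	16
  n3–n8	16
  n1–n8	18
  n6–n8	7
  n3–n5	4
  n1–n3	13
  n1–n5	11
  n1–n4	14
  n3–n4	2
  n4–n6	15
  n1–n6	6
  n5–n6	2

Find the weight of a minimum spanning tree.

Prim's algorithm from n1:
Step 1: cheapest edge leaving the tree is n1–n6 (6); add n6.
Step 2: cheapest edge leaving the tree is n5–n6 (2); add n5.
Step 3: cheapest edge leaving the tree is n3–n5 (4); add n3.
Step 4: cheapest edge leaving the tree is n3–n4 (2); add n4.
Step 5: cheapest edge leaving the tree is n6–n8 (7); add n8.
MST edges: n1–n6, n5–n6, n3–n5, n3–n4, n6–n8; total weight 6+2+4+2+7 = 21.

21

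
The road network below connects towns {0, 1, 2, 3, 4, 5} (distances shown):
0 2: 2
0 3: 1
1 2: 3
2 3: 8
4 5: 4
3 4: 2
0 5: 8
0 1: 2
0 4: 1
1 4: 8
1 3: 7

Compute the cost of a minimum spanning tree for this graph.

10

Grow the tree from 5 using Prim:
Step 1: cheapest edge leaving the tree is 4 5 (4); add 4.
Step 2: cheapest edge leaving the tree is 0 4 (1); add 0.
Step 3: cheapest edge leaving the tree is 0 3 (1); add 3.
Step 4: cheapest edge leaving the tree is 0 1 (2); add 1.
Step 5: cheapest edge leaving the tree is 0 2 (2); add 2.
MST edges: 4 5, 0 4, 0 3, 0 1, 0 2; total weight 4+1+1+2+2 = 10.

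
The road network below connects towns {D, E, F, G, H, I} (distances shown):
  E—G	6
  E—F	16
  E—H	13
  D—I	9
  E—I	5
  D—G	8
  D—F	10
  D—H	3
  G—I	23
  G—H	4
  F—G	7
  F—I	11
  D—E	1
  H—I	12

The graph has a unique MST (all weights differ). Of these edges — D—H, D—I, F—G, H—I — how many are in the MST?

Kruskal: consider edges lightest-first.
D—E (1): add. Components now {D,E} {F} {G} {H} {I}
D—H (3): add. Components now {D,E,H} {F} {G} {I}
G—H (4): add. Components now {D,E,G,H} {F} {I}
E—I (5): add. Components now {D,E,G,H,I} {F}
E—G (6): skip — E and G already connected.
F—G (7): add. Components now {D,E,F,G,H,I}
MST edge set: {D—E, D—H, G—H, E—I, F—G}.
Of the listed edges, {D—H, F—G} are in the MST → 2.

2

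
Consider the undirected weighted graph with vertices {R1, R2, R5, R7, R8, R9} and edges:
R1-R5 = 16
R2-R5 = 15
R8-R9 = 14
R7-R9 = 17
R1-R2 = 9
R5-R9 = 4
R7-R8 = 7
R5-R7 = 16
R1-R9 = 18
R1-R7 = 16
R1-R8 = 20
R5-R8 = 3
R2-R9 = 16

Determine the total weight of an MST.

38

Grow the tree from R9 using Prim:
Step 1: cheapest edge leaving the tree is R5-R9 (4); add R5.
Step 2: cheapest edge leaving the tree is R5-R8 (3); add R8.
Step 3: cheapest edge leaving the tree is R7-R8 (7); add R7.
Step 4: cheapest edge leaving the tree is R2-R5 (15); add R2.
Step 5: cheapest edge leaving the tree is R1-R2 (9); add R1.
MST edges: R5-R9, R5-R8, R7-R8, R2-R5, R1-R2; total weight 4+3+7+15+9 = 38.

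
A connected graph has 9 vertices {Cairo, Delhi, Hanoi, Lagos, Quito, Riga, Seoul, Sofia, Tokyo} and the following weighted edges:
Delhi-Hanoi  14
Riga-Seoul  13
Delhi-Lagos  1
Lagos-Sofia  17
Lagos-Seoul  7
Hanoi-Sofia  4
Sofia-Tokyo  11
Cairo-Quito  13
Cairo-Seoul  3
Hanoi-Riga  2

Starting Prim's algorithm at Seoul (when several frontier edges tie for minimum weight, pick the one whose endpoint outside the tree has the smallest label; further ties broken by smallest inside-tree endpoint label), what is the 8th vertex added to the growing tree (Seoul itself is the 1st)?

Sofia

Prim, starting at Seoul.
Step 1: frontier [Cairo-Seoul 3, Lagos-Seoul 7, Riga-Seoul 13] → take Cairo-Seoul (3); add Cairo.
Step 2: frontier [Cairo-Quito 13, Lagos-Seoul 7, Riga-Seoul 13] → take Lagos-Seoul (7); add Lagos.
Step 3: frontier [Cairo-Quito 13, Delhi-Lagos 1, Lagos-Sofia 17, Riga-Seoul 13] → take Delhi-Lagos (1); add Delhi.
Step 4: frontier [Cairo-Quito 13, Delhi-Hanoi 14, Lagos-Sofia 17, Riga-Seoul 13] → take Cairo-Quito (13); add Quito.
Step 5: frontier [Delhi-Hanoi 14, Lagos-Sofia 17, Riga-Seoul 13] → take Riga-Seoul (13); add Riga.
Step 6: frontier [Delhi-Hanoi 14, Lagos-Sofia 17, Hanoi-Riga 2] → take Hanoi-Riga (2); add Hanoi.
Step 7: frontier [Hanoi-Sofia 4, Lagos-Sofia 17] → take Hanoi-Sofia (4); add Sofia.
Step 8: frontier [Sofia-Tokyo 11] → take Sofia-Tokyo (11); add Tokyo.
Vertex order: Seoul, Cairo, Lagos, Delhi, Quito, Riga, Hanoi, Sofia, Tokyo. The 8th vertex is Sofia.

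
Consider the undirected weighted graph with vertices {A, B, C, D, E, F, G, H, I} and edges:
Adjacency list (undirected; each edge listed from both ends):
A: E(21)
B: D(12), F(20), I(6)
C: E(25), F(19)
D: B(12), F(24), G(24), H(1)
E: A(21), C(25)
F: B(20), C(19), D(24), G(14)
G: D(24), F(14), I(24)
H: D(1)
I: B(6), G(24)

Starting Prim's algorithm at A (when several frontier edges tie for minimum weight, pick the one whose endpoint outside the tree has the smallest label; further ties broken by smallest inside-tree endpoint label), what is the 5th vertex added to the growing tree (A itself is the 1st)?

G

Grow the tree from A using Prim:
Step 1: frontier [A—E 21] → take A—E (21); add E.
Step 2: frontier [C—E 25] → take C—E (25); add C.
Step 3: frontier [C—F 19] → take C—F (19); add F.
Step 4: frontier [F—G 14, B—F 20, D—F 24] → take F—G (14); add G.
Step 5: frontier [B—F 20, D—F 24, D—G 24, G—I 24] → take B—F (20); add B.
Step 6: frontier [B—I 6, B—D 12, D—F 24, D—G 24, G—I 24] → take B—I (6); add I.
Step 7: frontier [B—D 12, D—F 24, D—G 24] → take B—D (12); add D.
Step 8: frontier [D—H 1] → take D—H (1); add H.
Vertex order: A, E, C, F, G, B, I, D, H. The 5th vertex is G.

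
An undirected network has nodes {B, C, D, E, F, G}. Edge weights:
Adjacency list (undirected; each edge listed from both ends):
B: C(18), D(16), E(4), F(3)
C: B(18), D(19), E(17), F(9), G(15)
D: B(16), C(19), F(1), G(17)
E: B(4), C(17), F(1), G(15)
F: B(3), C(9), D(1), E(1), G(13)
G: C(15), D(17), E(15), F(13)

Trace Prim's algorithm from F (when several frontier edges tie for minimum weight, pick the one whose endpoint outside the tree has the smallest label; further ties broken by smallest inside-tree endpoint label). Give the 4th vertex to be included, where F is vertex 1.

B

Prim's algorithm from F:
Step 1: frontier [D F 1, E F 1, B F 3, C F 9, F G 13] → take D F (1); add D.
Step 2: frontier [B D 16, D G 17, C D 19, E F 1, B F 3, C F 9, F G 13] → take E F (1); add E.
Step 3: frontier [B D 16, D G 17, C D 19, B E 4, E G 15, C E 17, B F 3, C F 9, F G 13] → take B F (3); add B.
Step 4: frontier [B C 18, D G 17, C D 19, E G 15, C E 17, C F 9, F G 13] → take C F (9); add C.
Step 5: frontier [C G 15, D G 17, E G 15, F G 13] → take F G (13); add G.
Vertex order: F, D, E, B, C, G. The 4th vertex is B.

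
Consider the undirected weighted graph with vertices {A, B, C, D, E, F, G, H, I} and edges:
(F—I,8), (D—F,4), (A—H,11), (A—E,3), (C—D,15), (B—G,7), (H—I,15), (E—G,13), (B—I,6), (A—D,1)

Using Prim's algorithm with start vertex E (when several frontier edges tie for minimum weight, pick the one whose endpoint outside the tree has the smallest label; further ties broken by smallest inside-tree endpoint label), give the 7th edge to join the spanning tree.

Prim's algorithm from E:
Step 1: cheapest edge leaving the tree is A—E (3); add A.
Step 2: cheapest edge leaving the tree is A—D (1); add D.
Step 3: cheapest edge leaving the tree is D—F (4); add F.
Step 4: cheapest edge leaving the tree is F—I (8); add I.
Step 5: cheapest edge leaving the tree is B—I (6); add B.
Step 6: cheapest edge leaving the tree is B—G (7); add G.
Step 7: cheapest edge leaving the tree is A—H (11); add H.
Step 8: cheapest edge leaving the tree is C—D (15); add C.
The 7th edge added is A—H.

A-H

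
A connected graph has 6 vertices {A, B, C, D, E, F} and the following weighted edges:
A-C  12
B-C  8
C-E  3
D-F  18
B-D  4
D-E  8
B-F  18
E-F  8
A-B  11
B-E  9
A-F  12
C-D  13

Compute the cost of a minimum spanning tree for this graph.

Kruskal: consider edges lightest-first.
C-E (3): add. Components now {A} {B} {C,E} {D} {F}
B-D (4): add. Components now {A} {B,D} {C,E} {F}
B-C (8): add. Components now {A} {B,C,D,E} {F}
D-E (8): skip — D and E already connected.
E-F (8): add. Components now {A} {B,C,D,E,F}
B-E (9): skip — B and E already connected.
A-B (11): add. Components now {A,B,C,D,E,F}
MST edges: C-E, B-D, B-C, E-F, A-B; total weight 3+4+8+8+11 = 34.

34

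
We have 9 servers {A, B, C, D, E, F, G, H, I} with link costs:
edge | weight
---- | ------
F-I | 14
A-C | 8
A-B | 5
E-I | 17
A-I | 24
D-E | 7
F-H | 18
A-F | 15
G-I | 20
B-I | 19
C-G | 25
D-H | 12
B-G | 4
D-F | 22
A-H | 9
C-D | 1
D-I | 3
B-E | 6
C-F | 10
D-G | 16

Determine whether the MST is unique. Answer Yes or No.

Sort edges by weight, then run Kruskal:
C-D (1): add — endpoints in different components.
D-I (3): add — endpoints in different components.
B-G (4): add — endpoints in different components.
A-B (5): add — endpoints in different components.
B-E (6): add — endpoints in different components.
D-E (7): add — endpoints in different components.
A-C (8): skip — A and C already connected.
A-H (9): add — endpoints in different components.
C-F (10): add — endpoints in different components.
Every non-tree edge has weight strictly greater than the heaviest edge on the tree path between its endpoints, so the MST is unique.

Yes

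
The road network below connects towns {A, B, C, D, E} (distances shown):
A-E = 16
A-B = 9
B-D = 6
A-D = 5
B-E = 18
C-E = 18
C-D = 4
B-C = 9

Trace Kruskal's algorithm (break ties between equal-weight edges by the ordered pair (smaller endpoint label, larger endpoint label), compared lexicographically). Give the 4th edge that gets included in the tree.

Kruskal: consider edges lightest-first.
C-D (4): add — endpoints in different components.
A-D (5): add — endpoints in different components.
B-D (6): add — endpoints in different components.
A-B (9): skip — A and B already connected.
B-C (9): skip — B and C already connected.
A-E (16): add — endpoints in different components.
The 4th edge added is A-E.

A-E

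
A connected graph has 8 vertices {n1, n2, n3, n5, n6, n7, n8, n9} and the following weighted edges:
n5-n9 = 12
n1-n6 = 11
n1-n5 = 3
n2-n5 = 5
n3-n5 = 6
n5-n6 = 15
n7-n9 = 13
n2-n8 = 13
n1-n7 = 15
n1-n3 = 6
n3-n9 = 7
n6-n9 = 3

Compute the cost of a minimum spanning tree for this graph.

50

Grow the tree from n3 using Prim:
Step 1: frontier [n1-n3 6, n3-n5 6, n3-n9 7] → take n1-n3 (6); add n1.
Step 2: frontier [n1-n5 3, n1-n6 11, n1-n7 15, n3-n5 6, n3-n9 7] → take n1-n5 (3); add n5.
Step 3: frontier [n1-n6 11, n1-n7 15, n3-n9 7, n2-n5 5, n5-n9 12, n5-n6 15] → take n2-n5 (5); add n2.
Step 4: frontier [n1-n6 11, n1-n7 15, n2-n8 13, n3-n9 7, n5-n9 12, n5-n6 15] → take n3-n9 (7); add n9.
Step 5: frontier [n1-n6 11, n1-n7 15, n2-n8 13, n5-n6 15, n6-n9 3, n7-n9 13] → take n6-n9 (3); add n6.
Step 6: frontier [n1-n7 15, n2-n8 13, n7-n9 13] → take n7-n9 (13); add n7.
Step 7: frontier [n2-n8 13] → take n2-n8 (13); add n8.
MST edges: n1-n3, n1-n5, n2-n5, n3-n9, n6-n9, n7-n9, n2-n8; total weight 6+3+5+7+3+13+13 = 50.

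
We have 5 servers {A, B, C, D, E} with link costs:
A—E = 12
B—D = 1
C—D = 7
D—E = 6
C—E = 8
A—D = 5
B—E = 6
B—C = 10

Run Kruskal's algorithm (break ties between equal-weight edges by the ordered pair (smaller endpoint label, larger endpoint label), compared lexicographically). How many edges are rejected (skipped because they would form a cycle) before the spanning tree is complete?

Kruskal's algorithm — process edges by increasing weight (ties by edge label):
B—D (1): add — endpoints in different components.
A—D (5): add — endpoints in different components.
B—E (6): add — endpoints in different components.
D—E (6): skip — D and E already connected.
C—D (7): add — endpoints in different components.
Edges rejected before the tree was complete: 1.

1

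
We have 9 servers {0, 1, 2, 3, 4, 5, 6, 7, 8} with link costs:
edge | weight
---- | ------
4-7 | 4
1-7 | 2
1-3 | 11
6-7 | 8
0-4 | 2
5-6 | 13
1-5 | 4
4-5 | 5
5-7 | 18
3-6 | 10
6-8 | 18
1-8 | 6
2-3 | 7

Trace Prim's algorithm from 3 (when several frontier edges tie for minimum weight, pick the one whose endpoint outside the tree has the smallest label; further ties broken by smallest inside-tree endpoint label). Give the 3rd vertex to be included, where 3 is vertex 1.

6

Prim's algorithm from 3:
Step 1: frontier [2-3 7, 3-6 10, 1-3 11] → take 2-3 (7); add 2.
Step 2: frontier [3-6 10, 1-3 11] → take 3-6 (10); add 6.
Step 3: frontier [1-3 11, 6-7 8, 5-6 13, 6-8 18] → take 6-7 (8); add 7.
Step 4: frontier [1-3 11, 5-6 13, 6-8 18, 1-7 2, 4-7 4, 5-7 18] → take 1-7 (2); add 1.
Step 5: frontier [1-5 4, 1-8 6, 5-6 13, 6-8 18, 4-7 4, 5-7 18] → take 4-7 (4); add 4.
Step 6: frontier [1-5 4, 1-8 6, 0-4 2, 4-5 5, 5-6 13, 6-8 18, 5-7 18] → take 0-4 (2); add 0.
Step 7: frontier [1-5 4, 1-8 6, 4-5 5, 5-6 13, 6-8 18, 5-7 18] → take 1-5 (4); add 5.
Step 8: frontier [1-8 6, 6-8 18] → take 1-8 (6); add 8.
Vertex order: 3, 2, 6, 7, 1, 4, 0, 5, 8. The 3rd vertex is 6.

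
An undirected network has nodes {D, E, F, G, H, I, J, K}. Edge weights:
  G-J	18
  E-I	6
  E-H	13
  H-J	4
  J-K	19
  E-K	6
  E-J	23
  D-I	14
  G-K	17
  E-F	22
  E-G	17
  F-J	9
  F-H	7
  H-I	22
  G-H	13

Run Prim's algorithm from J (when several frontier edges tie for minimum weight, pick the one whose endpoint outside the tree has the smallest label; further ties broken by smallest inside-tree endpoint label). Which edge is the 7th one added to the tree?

D-I

Prim, starting at J.
Step 1: cheapest edge leaving the tree is H-J (4); add H.
Step 2: cheapest edge leaving the tree is F-H (7); add F.
Step 3: cheapest edge leaving the tree is E-H (13); add E.
Step 4: cheapest edge leaving the tree is E-I (6); add I.
Step 5: cheapest edge leaving the tree is E-K (6); add K.
Step 6: cheapest edge leaving the tree is G-H (13); add G.
Step 7: cheapest edge leaving the tree is D-I (14); add D.
The 7th edge added is D-I.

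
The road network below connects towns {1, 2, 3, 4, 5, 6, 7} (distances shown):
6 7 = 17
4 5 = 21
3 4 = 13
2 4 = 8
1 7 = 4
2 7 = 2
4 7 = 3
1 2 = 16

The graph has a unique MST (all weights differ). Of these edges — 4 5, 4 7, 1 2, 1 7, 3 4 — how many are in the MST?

Sort edges by weight, then run Kruskal:
2 7 (2): add — endpoints in different components.
4 7 (3): add — endpoints in different components.
1 7 (4): add — endpoints in different components.
2 4 (8): skip — 2 and 4 already connected.
3 4 (13): add — endpoints in different components.
1 2 (16): skip — 1 and 2 already connected.
6 7 (17): add — endpoints in different components.
4 5 (21): add — endpoints in different components.
MST edge set: {2 7, 4 7, 1 7, 3 4, 6 7, 4 5}.
Of the listed edges, {4 5, 4 7, 1 7, 3 4} are in the MST → 4.

4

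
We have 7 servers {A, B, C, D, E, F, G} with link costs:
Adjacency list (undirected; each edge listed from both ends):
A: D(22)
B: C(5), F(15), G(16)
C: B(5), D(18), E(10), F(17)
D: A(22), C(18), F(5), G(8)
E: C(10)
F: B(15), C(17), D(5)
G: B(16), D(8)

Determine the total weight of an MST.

Prim's algorithm from A:
Step 1: cheapest edge leaving the tree is A—D (22); add D.
Step 2: cheapest edge leaving the tree is D—F (5); add F.
Step 3: cheapest edge leaving the tree is D—G (8); add G.
Step 4: cheapest edge leaving the tree is B—F (15); add B.
Step 5: cheapest edge leaving the tree is B—C (5); add C.
Step 6: cheapest edge leaving the tree is C—E (10); add E.
MST edges: A—D, D—F, D—G, B—F, B—C, C—E; total weight 22+5+8+15+5+10 = 65.

65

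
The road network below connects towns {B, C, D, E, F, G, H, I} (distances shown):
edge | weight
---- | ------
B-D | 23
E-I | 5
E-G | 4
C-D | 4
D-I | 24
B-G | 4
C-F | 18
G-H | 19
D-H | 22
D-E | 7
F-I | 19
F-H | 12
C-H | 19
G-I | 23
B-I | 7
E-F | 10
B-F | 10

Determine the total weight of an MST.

Kruskal's algorithm — process edges by increasing weight (ties by edge label):
B-G (4): add — endpoints in different components.
C-D (4): add — endpoints in different components.
E-G (4): add — endpoints in different components.
E-I (5): add — endpoints in different components.
B-I (7): skip — B and I already connected.
D-E (7): add — endpoints in different components.
B-F (10): add — endpoints in different components.
E-F (10): skip — E and F already connected.
F-H (12): add — endpoints in different components.
MST edges: B-G, C-D, E-G, E-I, D-E, B-F, F-H; total weight 4+4+4+5+7+10+12 = 46.

46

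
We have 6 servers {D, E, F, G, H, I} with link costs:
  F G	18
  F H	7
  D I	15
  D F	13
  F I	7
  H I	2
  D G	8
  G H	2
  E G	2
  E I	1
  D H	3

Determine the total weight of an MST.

Grow the tree from E using Prim:
Step 1: frontier [E I 1, E G 2] → take E I (1); add I.
Step 2: frontier [E G 2, H I 2, F I 7, D I 15] → take E G (2); add G.
Step 3: frontier [G H 2, D G 8, F G 18, H I 2, F I 7, D I 15] → take G H (2); add H.
Step 4: frontier [D G 8, F G 18, D H 3, F H 7, F I 7, D I 15] → take D H (3); add D.
Step 5: frontier [D F 13, F G 18, F H 7, F I 7] → take F H (7); add F.
MST edges: E I, E G, G H, D H, F H; total weight 1+2+2+3+7 = 15.

15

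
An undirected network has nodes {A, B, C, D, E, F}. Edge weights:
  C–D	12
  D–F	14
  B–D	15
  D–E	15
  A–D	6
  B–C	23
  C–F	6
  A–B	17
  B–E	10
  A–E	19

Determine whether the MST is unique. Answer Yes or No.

Kruskal's algorithm — process edges by increasing weight (ties by edge label):
A–D (6): add. Components now {A,D} {B} {C} {E} {F}
C–F (6): add. Components now {A,D} {B} {C,F} {E}
B–E (10): add. Components now {A,D} {B,E} {C,F}
C–D (12): add. Components now {A,C,D,F} {B,E}
D–F (14): skip — D and F already connected.
B–D (15): add. Components now {A,B,C,D,E,F}
Non-tree edge D–E has weight 15, equal to the heaviest edge on its tree cycle — swapping gives another MST of the same weight. Not unique.

No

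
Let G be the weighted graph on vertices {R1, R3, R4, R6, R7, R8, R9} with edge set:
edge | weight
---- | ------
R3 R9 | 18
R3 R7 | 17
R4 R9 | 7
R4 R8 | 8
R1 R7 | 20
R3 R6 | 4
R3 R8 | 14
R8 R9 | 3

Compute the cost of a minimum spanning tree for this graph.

Grow the tree from R8 using Prim:
Step 1: cheapest edge leaving the tree is R8 R9 (3); add R9.
Step 2: cheapest edge leaving the tree is R4 R9 (7); add R4.
Step 3: cheapest edge leaving the tree is R3 R8 (14); add R3.
Step 4: cheapest edge leaving the tree is R3 R6 (4); add R6.
Step 5: cheapest edge leaving the tree is R3 R7 (17); add R7.
Step 6: cheapest edge leaving the tree is R1 R7 (20); add R1.
MST edges: R8 R9, R4 R9, R3 R8, R3 R6, R3 R7, R1 R7; total weight 3+7+14+4+17+20 = 65.

65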